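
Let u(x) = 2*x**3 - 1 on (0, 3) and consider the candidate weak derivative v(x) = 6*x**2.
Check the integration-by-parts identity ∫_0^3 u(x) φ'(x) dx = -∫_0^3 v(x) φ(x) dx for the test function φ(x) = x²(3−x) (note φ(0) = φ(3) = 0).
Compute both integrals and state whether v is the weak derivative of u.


LHS = -729/5, RHS = -729/5. Yes, v = u' weakly.

u(x) = 2*x**3 - 1, classical derivative u'(x) = 6*x**2.
φ(x) = x²(3−x), so φ'(x) = 3*x*(2 - x).
Note φ(0) = φ(3) = 0, so the boundary term u·φ vanishes.
LHS = ∫_0^3 u(x) φ'(x) dx = ∫_0^3 (-6*x^5 + 12*x^4 + 3*x^2 - 6*x) dx. Term by term:
  ∫_0^3 -6*x^5 dx = -729;  ∫_0^3 12*x^4 dx = 2916/5;  ∫_0^3 3*x^2 dx = 27;
  ∫_0^3 -6*x dx = -27.
Sum: -729 + 2916/5 + 27 − 27 = -729/5.
So LHS = -729/5.
∫_0^3 v(x) φ(x) dx = ∫_0^3 (-6*x^5 + 18*x^4) dx. Term by term:
  ∫_0^3 -6*x^5 dx = -729;  ∫_0^3 18*x^4 dx = 4374/5.
Sum: -729 + 4374/5 = 729/5.
So RHS = -∫_0^3 v(x) φ(x) dx = -729/5.
LHS = RHS, so the identity holds for this test φ.
Moreover u is smooth here and v(x) = u'(x) = 6*x**2 pointwise, so the identity holds for every test function. Hence v is the weak derivative of u.


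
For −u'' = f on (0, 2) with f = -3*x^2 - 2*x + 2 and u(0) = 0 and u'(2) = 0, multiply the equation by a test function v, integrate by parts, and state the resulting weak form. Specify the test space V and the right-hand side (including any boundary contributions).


V = {v ∈ H^1(0, 2) : v(0) = 0} (test functions vanish at x = 0 where u is specified); weak form: ∫_0^2 u'v' dx = ∫_0^2 (-3*x^2 - 2*x + 2) v dx for all v ∈ V.

Multiply both sides by a test function v and integrate from 0 to 2:
  ∫_0^2 −u''(x) v(x) dx = ∫_0^2 f(x) v(x) dx.
Integrate the LHS by parts once:
  ∫_0^2 −u'' v dx = −[u'(x) v(x)]_0^2 + ∫_0^2 u'(x) v'(x) dx.
Thus ∫_0^2 u'(x) v'(x) dx = ∫_0^2 f(x) v(x) dx + [u'(x) v(x)]_0^2.
Choose V so that boundary terms are either known or forced to vanish.
Mixed BC: u(0) = 0 (Dirichlet) and u'(2) = 0 (Neumann). Define V = {v ∈ H^1(0, 2) : v(0) = 0}. Then [u' v]_0^2 = u'(2)·v(2) − u'(0)·0 = 0.
Weak formulation: find u (satisfying any essential BC) such that ∫_0^2 u'(x) v'(x) dx = ∫_0^2 f v dx for all v ∈ V (Dirichlet at 0 absorbed into V; the Neumann datum at x = 2 is zero, so no boundary term remains).
Substituting f(x) = -3*x^2 - 2*x + 2, the right-hand side is ∫_0^2 (-3*x^2 - 2*x + 2) v dx.


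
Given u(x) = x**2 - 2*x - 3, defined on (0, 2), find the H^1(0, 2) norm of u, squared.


||u||_{H^1}^2 = 446/15

The H^1 norm (squared) on an interval (0, L) is
  ||u||_{H^1}^2 = ∫_0^L u(x)^2 dx + ∫_0^L u'(x)^2 dx.
Compute u'(x) = 2*x - 2.
Then u(x)^2 = x**4 - 4*x**3 - 2*x**2 + 12*x + 9 and u'(x)^2 = 4*x**2 - 8*x + 4.
Integrate each monomial from 0 to 2 using ∫_0^2 c·x^n dx = c·2^(n+1)/(n+1):
  ∫_0^2 u(x)^2 dx = ∫_0^2 (x^4 - 4*x^3 - 2*x^2 + 12*x + 9) dx. Term by term:
    ∫_0^2 x^4 dx = 32/5;  ∫_0^2 -4*x^3 dx = -16;  ∫_0^2 -2*x^2 dx = -16/3;
    ∫_0^2 12*x dx = 24;  ∫_0^2 9 dx = 18.
  Sum: 32/5 − 16 − 16/3 + 24 + 18 = 406/15.
  ∫_0^2 u'(x)^2 dx = ∫_0^2 (4*x^2 - 8*x + 4) dx. Term by term:
    ∫_0^2 4*x^2 dx = 32/3;  ∫_0^2 -8*x dx = -16;  ∫_0^2 4 dx = 8.
  Sum: 32/3 − 16 + 8 = 8/3.
Adding: ||u||_{H^1}^2 = 406/15 + 8/3 = 446/15.


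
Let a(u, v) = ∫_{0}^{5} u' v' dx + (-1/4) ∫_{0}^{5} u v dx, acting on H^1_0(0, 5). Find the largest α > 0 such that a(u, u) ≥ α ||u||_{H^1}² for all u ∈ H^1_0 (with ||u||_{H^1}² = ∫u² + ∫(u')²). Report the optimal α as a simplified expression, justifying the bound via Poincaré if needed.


α = (-25/4 + π^2)/(π^2 + 25)

Coercivity of a(·,·) on H^1_0(0, 5) means a(u, u) ≥ α ||u||_{H^1}² for every u ∈ H^1_0.
The interval has length L = 5, and Poincaré/coercivity depend only on L. Here a(u, u) = ∫(u')² + (-1/4)·∫u².
Here c = -1/4 < 0 with |c| < (π/L)² = π^2/25, so coercivity still holds. The condition a(u,u) ≥ α||u||_{H^1}² reads (1−α)∫(u')² ≥ (α−c)∫u². Any admissible α is ≤ 1 (rapidly oscillating u have ∫u²/∫(u')² → 0), and α = 1 would force 0 ≥ (1−c)∫u², impossible since c < 1; so 1−α > 0. By the sharp Poincaré inequality on H^1_0 of an interval of length L, ∫(u')² ≥ (π/L)²∫u² with equality for the first sine mode sin(π(x−x₀)/L) (x₀ the left endpoint), so the inequality holds for all u iff (1−α)(π/L)² ≥ α − c, i.e. α ≤ ((π/L)² + c)/((π/L)² + 1) = (1 + c(L/π)²)/(1 + (L/π)²). (Direct route, valid since c ≤ 0: Poincaré gives c∫u² ≥ c(L/π)²∫(u')², so a(u,u) ≥ (1 + c(L/π)²)∫(u')², while ||u||_{H^1}² ≤ (1 + (L/π)²)∫(u')²; dividing yields the same α.) With (π/L)² = π^2/25 and c = -1/4, the largest admissible constant is α = ((π/L)² + c)/((π/L)² + 1).
Simplifying, α = (-25/4 + π^2)/(π^2 + 25).


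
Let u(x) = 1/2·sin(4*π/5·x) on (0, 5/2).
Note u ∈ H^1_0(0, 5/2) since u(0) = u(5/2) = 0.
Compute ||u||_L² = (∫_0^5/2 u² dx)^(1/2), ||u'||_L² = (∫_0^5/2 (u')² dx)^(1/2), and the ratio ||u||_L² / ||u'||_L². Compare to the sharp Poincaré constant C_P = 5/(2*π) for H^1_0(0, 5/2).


||u||_L² / ||u'||_L² = 5/(4*π) < C_P = 5/(2*π).

u(x) = 1/2·sin(4*π/5·x), so u'(x) = 2*π*cos(4*π*x/5)/5.
Writing u(x) = A·sin(kπx/L) with A = 1/2 and k = 2, use ∫_0^L sin²(kπx/L) dx = L/2 and ∫_0^L cos²(kπx/L) dx = L/2.
u² = 1/4·sin²(4*π/5·x) and (u')² = 4*π^2/25·cos²(4*π/5·x), and each of sin², cos² integrates to L/2 = 5/4 over (0, 5/2).
∫_0^5/2 u² dx = 5/16, so ||u||_L² = sqrt(5)/4.
∫_0^5/2 (u')² dx = π^2/5, so ||u'||_L² = sqrt(5)*π/5.
Ratio ||u||_L² / ||u'||_L² = 5/(4*π).
Sharp Poincaré constant on H^1_0(0, 5/2) is C_P = L/π = 5/(2*π), achieved by sin(2*π/5·x).
This is the k = 2 harmonic; the ratio L/(kπ) is strictly less than C_P = L/π, consistent with the sharp inequality ||u||_L² ≤ C_P ||u'||_L².


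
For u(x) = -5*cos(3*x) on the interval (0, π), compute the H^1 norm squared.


||u||_{H^1(0,π)}^2 = 125*π

u'(x) = 15*sin(3*x).
Expand u² and (u')² and integrate term by term on (0, π), using: for integers n ≥ 1, ∫_0^π sin²(nx) dx = ∫_0^π cos²(nx) dx = π/2; for n ≠ n', ∫_0^π sin(nx)sin(n'x) dx = ∫_0^π cos(nx)cos(n'x) dx = 0; and by product-to-sum, ∫_0^π sin(nx)cos(n'x) dx = ½∫_0^π [sin((n+n')x) + sin((n−n')x)] dx, which is 0 when n+n' is even and 2n/(n²−n'²) when n+n' is odd (it need not vanish on (0, π)).
  u² squared terms: (-5)²·∫cos(3x)² dx = 25·π/2 = 25*π/2.
  So ∫_0^π u² dx = 25*π/2.
  (u')² squared terms: (15)²·∫sin(3x)² dx = 225·π/2 = 225*π/2.
  So ∫_0^π (u')² dx = 225*π/2.
||u||_{H^1}^2 = (25*π/2) + (225*π/2) = 125*π.


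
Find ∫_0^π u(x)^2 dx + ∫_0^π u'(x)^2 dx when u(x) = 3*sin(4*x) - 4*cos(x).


||u||_{H^1(0,π)}^2 = -128/5 + 185*π/2

u'(x) = 4*sin(x) + 12*cos(4*x).
Expand u² and (u')² and integrate term by term on (0, π), using: for integers n ≥ 1, ∫_0^π sin²(nx) dx = ∫_0^π cos²(nx) dx = π/2; for n ≠ n', ∫_0^π sin(nx)sin(n'x) dx = ∫_0^π cos(nx)cos(n'x) dx = 0; and by product-to-sum, ∫_0^π sin(nx)cos(n'x) dx = ½∫_0^π [sin((n+n')x) + sin((n−n')x)] dx, which is 0 when n+n' is even and 2n/(n²−n'²) when n+n' is odd (it need not vanish on (0, π)).
  u² squared terms: (-4)²·∫cos(x)² dx = 16·π/2 = 8*π;  (3)²·∫sin(4x)² dx = 9·π/2 = 9*π/2.
  u² cross terms: 2·(-4)·(3)·∫cos(x)·sin(4x) dx = -24·(8/15) = -64/5.
  So ∫_0^π u² dx = 8*π + 9*π/2 − 64/5 = -64/5 + 25*π/2.
  (u')² squared terms: (4)²·∫sin(x)² dx = 16·π/2 = 8*π;  (12)²·∫cos(4x)² dx = 144·π/2 = 72*π.
  (u')² cross terms: 2·(4)·(12)·∫sin(x)·cos(4x) dx = 96·(-2/15) = -64/5.
  So ∫_0^π (u')² dx = 8*π + 72*π − 64/5 = -64/5 + 80*π.
||u||_{H^1}^2 = (-64/5 + 25*π/2) + (-64/5 + 80*π) = -128/5 + 185*π/2.


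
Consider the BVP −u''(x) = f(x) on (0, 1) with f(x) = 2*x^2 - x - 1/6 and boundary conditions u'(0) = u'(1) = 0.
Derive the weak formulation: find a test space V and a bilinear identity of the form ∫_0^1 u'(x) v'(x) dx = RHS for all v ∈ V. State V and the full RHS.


V = H^1(0, 1) (no boundary constraint on v; u is determined up to an additive constant); weak form: ∫_0^1 u'v' dx = ∫_0^1 (2*x^2 - x - 1/6) v dx for all v ∈ V.

Multiply both sides by a test function v and integrate from 0 to 1:
  ∫_0^1 −u''(x) v(x) dx = ∫_0^1 f(x) v(x) dx.
Integrate the LHS by parts once:
  ∫_0^1 −u'' v dx = −[u'(x) v(x)]_0^1 + ∫_0^1 u'(x) v'(x) dx.
Thus ∫_0^1 u'(x) v'(x) dx = ∫_0^1 f(x) v(x) dx + [u'(x) v(x)]_0^1.
Choose V so that boundary terms are either known or forced to vanish.
u has homogeneous Neumann: u'(0) = u'(1) = 0. So [u' v]_0^1 = 0·v(1) − 0·v(0) = 0 for any v; take V = H^1(0, 1).
Weak formulation: find u (satisfying any essential BC) such that ∫_0^1 u'(x) v'(x) dx = ∫_0^1 f v dx for all v ∈ V (homogeneous Neumann, so boundary terms vanish).
Substituting f(x) = 2*x^2 - x - 1/6, the right-hand side is ∫_0^1 (2*x^2 - x - 1/6) v dx.
Compatibility check (pure Neumann): taking v ≡ 1 ∈ V gives 0 = ∫_0^1 f dx + (0) − (0), i.e. ∫_0^1 f dx must equal u'(0) − u'(1) = 0. Indeed ∫_0^1 (2*x^2 - x - 1/6) dx = 0, so the data are compatible. The solution is then unique only up to an additive constant (fix it e.g. by requiring ∫_0^1 u dx = 0).


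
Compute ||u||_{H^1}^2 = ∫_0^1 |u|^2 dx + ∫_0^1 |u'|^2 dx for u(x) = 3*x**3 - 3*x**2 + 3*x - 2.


||u||_{H^1}^2 = 797/70

The H^1 norm (squared) on an interval (0, L) is
  ||u||_{H^1}^2 = ∫_0^L u(x)^2 dx + ∫_0^L u'(x)^2 dx.
Compute u'(x) = 9*x**2 - 6*x + 3.
Then u(x)^2 = 9*x**6 - 18*x**5 + 27*x**4 - 30*x**3 + 21*x**2 - 12*x + 4 and u'(x)^2 = 81*x**4 - 108*x**3 + 90*x**2 - 36*x + 9.
Integrate each monomial from 0 to 1 using ∫_0^1 c·x^n dx = c·1^(n+1)/(n+1):
  ∫_0^1 u(x)^2 dx = ∫_0^1 (9*x^6 - 18*x^5 + 27*x^4 - 30*x^3 + 21*x^2 - 12*x + 4) dx. Term by term:
    ∫_0^1 9*x^6 dx = 9/7;  ∫_0^1 -18*x^5 dx = -3;  ∫_0^1 27*x^4 dx = 27/5;
    ∫_0^1 -30*x^3 dx = -15/2;  ∫_0^1 21*x^2 dx = 7;  ∫_0^1 -12*x dx = -6;
    ∫_0^1 4 dx = 4.
  Sum: 9/7 − 3 + 27/5 − 15/2 + 7 − 6 + 4 = 83/70.
  ∫_0^1 u'(x)^2 dx = ∫_0^1 (81*x^4 - 108*x^3 + 90*x^2 - 36*x + 9) dx. Term by term:
    ∫_0^1 81*x^4 dx = 81/5;  ∫_0^1 -108*x^3 dx = -27;  ∫_0^1 90*x^2 dx = 30;
    ∫_0^1 -36*x dx = -18;  ∫_0^1 9 dx = 9.
  Sum: 81/5 − 27 + 30 − 18 + 9 = 51/5.
Adding: ||u||_{H^1}^2 = 83/70 + 51/5 = 797/70.


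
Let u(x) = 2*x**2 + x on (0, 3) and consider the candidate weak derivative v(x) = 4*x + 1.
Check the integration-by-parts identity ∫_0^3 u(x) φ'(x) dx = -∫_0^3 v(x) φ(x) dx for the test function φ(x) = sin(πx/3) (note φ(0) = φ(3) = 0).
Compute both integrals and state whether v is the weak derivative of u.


LHS = -42/π, RHS = -42/π. Yes, v = u' weakly.

u(x) = 2*x**2 + x, classical derivative u'(x) = 4*x + 1.
φ(x) = sin(πx/3), so φ'(x) = π*cos(π*x/3)/3.
Note φ(0) = φ(3) = 0, so the boundary term u·φ vanishes.
LHS = ∫_0^3 u(x) φ'(x) dx = ∫_0^3 (2*π*x^2*cos(π*x/3)/3 + π*x*cos(π*x/3)/3) dx. Term by term:
  ∫_0^3 π*x*cos(π*x/3)/3 dx = -6/π;  ∫_0^3 2*π*x^2*cos(π*x/3)/3 dx = -36/π.
Sum: -6/π − 36/π = -42/π.
So LHS = -42/π.
∫_0^3 v(x) φ(x) dx = ∫_0^3 (4*x*sin(π*x/3) + sin(π*x/3)) dx. Term by term:
  ∫_0^3 4*x*sin(π*x/3) dx = 36/π;  ∫_0^3 sin(π*x/3) dx = 6/π.
Sum: 36/π + 6/π = 42/π.
So RHS = -∫_0^3 v(x) φ(x) dx = -42/π.
LHS = RHS, so the identity holds for this test φ.
Moreover u is smooth here and v(x) = u'(x) = 4*x + 1 pointwise, so the identity holds for every test function. Hence v is the weak derivative of u.


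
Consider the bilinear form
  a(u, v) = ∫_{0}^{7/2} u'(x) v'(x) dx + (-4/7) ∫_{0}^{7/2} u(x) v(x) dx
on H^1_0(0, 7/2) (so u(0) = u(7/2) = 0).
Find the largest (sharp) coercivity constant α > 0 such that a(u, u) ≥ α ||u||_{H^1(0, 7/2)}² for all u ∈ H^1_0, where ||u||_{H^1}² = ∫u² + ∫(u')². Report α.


α = 4*(-7 + π^2)/(4*π^2 + 49)

Coercivity of a(·,·) on H^1_0(0, 7/2) means a(u, u) ≥ α ||u||_{H^1}² for every u ∈ H^1_0.
The interval has length L = 7/2, and Poincaré/coercivity depend only on L. Here a(u, u) = ∫(u')² + (-4/7)·∫u².
Here c = -4/7 < 0 with |c| < (π/L)² = 4*π^2/49, so coercivity still holds. The condition a(u,u) ≥ α||u||_{H^1}² reads (1−α)∫(u')² ≥ (α−c)∫u². Any admissible α is ≤ 1 (rapidly oscillating u have ∫u²/∫(u')² → 0), and α = 1 would force 0 ≥ (1−c)∫u², impossible since c < 1; so 1−α > 0. By the sharp Poincaré inequality on H^1_0 of an interval of length L, ∫(u')² ≥ (π/L)²∫u² with equality for the first sine mode sin(π(x−x₀)/L) (x₀ the left endpoint), so the inequality holds for all u iff (1−α)(π/L)² ≥ α − c, i.e. α ≤ ((π/L)² + c)/((π/L)² + 1) = (1 + c(L/π)²)/(1 + (L/π)²). (Direct route, valid since c ≤ 0: Poincaré gives c∫u² ≥ c(L/π)²∫(u')², so a(u,u) ≥ (1 + c(L/π)²)∫(u')², while ||u||_{H^1}² ≤ (1 + (L/π)²)∫(u')²; dividing yields the same α.) With (π/L)² = 4*π^2/49 and c = -4/7, the largest admissible constant is α = ((π/L)² + c)/((π/L)² + 1).
Simplifying, α = 4*(-7 + π^2)/(4*π^2 + 49).


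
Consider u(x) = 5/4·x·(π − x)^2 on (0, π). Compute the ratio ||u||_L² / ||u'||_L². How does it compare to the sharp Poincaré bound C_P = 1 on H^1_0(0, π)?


||u||_L² / ||u'||_L² = sqrt(14)*π/14 < C_P = 1.

u(x) = 5/4·x·(π − x)^2, so u'(x) = 5*(x - π)*(3*x - π)/4.
u(x) = 5/4·x·(π − x)^2 vanishes at x = 0 and x = π, so u ∈ H^1_0(0, π). Differentiate via the product rule and integrate the resulting polynomials term by term.
  ∫_0^π u² dx = ∫_0^π (25*x^6/16 - 25*π*x^5/4 + 75*π^2*x^4/8 - 25*π^3*x^3/4 + 25*π^4*x^2/16) dx. Term by term:
    ∫_0^π 25*x^6/16 dx = 25*π^7/112;  ∫_0^π -25*π*x^5/4 dx = -25*π^7/24;  ∫_0^π 75*π^2*x^4/8 dx = 15*π^7/8;
    ∫_0^π -25*π^3*x^3/4 dx = -25*π^7/16;  ∫_0^π 25*π^4*x^2/16 dx = 25*π^7/48.
  Sum: 25*π^7/112 − 25*π^7/24 + 15*π^7/8 − 25*π^7/16 + 25*π^7/48 = 5*π^7/336.
  ∫_0^π (u')² dx = ∫_0^π (225*x^4/16 - 75*π*x^3/2 + 275*π^2*x^2/8 - 25*π^3*x/2 + 25*π^4/16) dx. Term by term:
    ∫_0^π 225*x^4/16 dx = 45*π^5/16;  ∫_0^π -75*π*x^3/2 dx = -75*π^5/8;  ∫_0^π 275*π^2*x^2/8 dx = 275*π^5/24;
    ∫_0^π -25*π^3*x/2 dx = -25*π^5/4;  ∫_0^π 25*π^4/16 dx = 25*π^5/16.
  Sum: 45*π^5/16 − 75*π^5/8 + 275*π^5/24 − 25*π^5/4 + 25*π^5/16 = 5*π^5/24.
∫_0^π u² dx = 5*π^7/336, so ||u||_L² = sqrt(105)*π^(7/2)/84.
∫_0^π (u')² dx = 5*π^5/24, so ||u'||_L² = sqrt(30)*π^(5/2)/12.
Ratio ||u||_L² / ||u'||_L² = sqrt(14)*π/14.
Sharp Poincaré constant on H^1_0(0, π) is C_P = L/π = 1, achieved by sin(x).
A polynomial bump cannot attain the sharp Poincaré constant (only the first sine eigenfunction does), so the ratio is strictly less than C_P, consistent with ||u||_L² ≤ C_P ||u'||_L².


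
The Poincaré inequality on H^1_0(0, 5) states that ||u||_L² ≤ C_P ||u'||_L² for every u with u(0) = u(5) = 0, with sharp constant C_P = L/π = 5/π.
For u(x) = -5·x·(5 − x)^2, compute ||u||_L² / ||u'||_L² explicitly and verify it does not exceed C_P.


||u||_L² / ||u'||_L² = 5*sqrt(14)/14 < C_P = 5/π.

u(x) = -5·x·(5 − x)^2, so u'(x) = 5*(5 - 3*x)*(x - 5).
u(x) = -5·x·(5 − x)^2 vanishes at x = 0 and x = 5, so u ∈ H^1_0(0, 5). Differentiate via the product rule and integrate the resulting polynomials term by term.
  ∫_0^5 u² dx = ∫_0^5 (25*x^6 - 500*x^5 + 3750*x^4 - 12500*x^3 + 15625*x^2) dx. Term by term:
    ∫_0^5 25*x^6 dx = 1953125/7;  ∫_0^5 -500*x^5 dx = -3906250/3;  ∫_0^5 3750*x^4 dx = 2343750;
    ∫_0^5 -12500*x^3 dx = -1953125;  ∫_0^5 15625*x^2 dx = 1953125/3.
  Sum: 1953125/7 − 3906250/3 + 2343750 − 1953125 + 1953125/3 = 390625/21.
  ∫_0^5 (u')² dx = ∫_0^5 (225*x^4 - 3000*x^3 + 13750*x^2 - 25000*x + 15625) dx. Term by term:
    ∫_0^5 225*x^4 dx = 140625;  ∫_0^5 -3000*x^3 dx = -468750;  ∫_0^5 13750*x^2 dx = 1718750/3;
    ∫_0^5 -25000*x dx = -312500;  ∫_0^5 15625 dx = 78125.
  Sum: 140625 − 468750 + 1718750/3 − 312500 + 78125 = 31250/3.
∫_0^5 u² dx = 390625/21, so ||u||_L² = 625*sqrt(21)/21.
∫_0^5 (u')² dx = 31250/3, so ||u'||_L² = 125*sqrt(6)/3.
Ratio ||u||_L² / ||u'||_L² = 5*sqrt(14)/14.
Sharp Poincaré constant on H^1_0(0, 5) is C_P = L/π = 5/π, achieved by sin(π/5·x).
A polynomial bump cannot attain the sharp Poincaré constant (only the first sine eigenfunction does), so the ratio is strictly less than C_P, consistent with ||u||_L² ≤ C_P ||u'||_L².


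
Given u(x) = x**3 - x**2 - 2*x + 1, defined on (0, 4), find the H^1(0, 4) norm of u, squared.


||u||_{H^1}^2 = 183124/105

The H^1 norm (squared) on an interval (0, L) is
  ||u||_{H^1}^2 = ∫_0^L u(x)^2 dx + ∫_0^L u'(x)^2 dx.
Compute u'(x) = 3*x**2 - 2*x - 2.
Then u(x)^2 = x**6 - 2*x**5 - 3*x**4 + 6*x**3 + 2*x**2 - 4*x + 1 and u'(x)^2 = 9*x**4 - 12*x**3 - 8*x**2 + 8*x + 4.
Integrate each monomial from 0 to 4 using ∫_0^4 c·x^n dx = c·4^(n+1)/(n+1):
  ∫_0^4 u(x)^2 dx = ∫_0^4 (x^6 - 2*x^5 - 3*x^4 + 6*x^3 + 2*x^2 - 4*x + 1) dx. Term by term:
    ∫_0^4 x^6 dx = 16384/7;  ∫_0^4 -2*x^5 dx = -4096/3;  ∫_0^4 -3*x^4 dx = -3072/5;
    ∫_0^4 6*x^3 dx = 384;  ∫_0^4 2*x^2 dx = 128/3;  ∫_0^4 -4*x dx = -32;
    ∫_0^4 1 dx = 4.
  Sum: 16384/7 − 4096/3 − 3072/5 + 384 + 128/3 − 32 + 4 = 79748/105.
  ∫_0^4 u'(x)^2 dx = ∫_0^4 (9*x^4 - 12*x^3 - 8*x^2 + 8*x + 4) dx. Term by term:
    ∫_0^4 9*x^4 dx = 9216/5;  ∫_0^4 -12*x^3 dx = -768;  ∫_0^4 -8*x^2 dx = -512/3;
    ∫_0^4 8*x dx = 64;  ∫_0^4 4 dx = 16.
  Sum: 9216/5 − 768 − 512/3 + 64 + 16 = 14768/15.
Adding: ||u||_{H^1}^2 = 79748/105 + 14768/15 = 183124/105.


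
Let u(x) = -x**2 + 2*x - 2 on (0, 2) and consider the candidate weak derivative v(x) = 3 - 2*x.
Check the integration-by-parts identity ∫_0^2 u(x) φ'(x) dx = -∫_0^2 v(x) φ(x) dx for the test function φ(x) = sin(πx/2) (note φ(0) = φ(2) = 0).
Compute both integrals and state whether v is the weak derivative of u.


LHS = 0, RHS = -4/π. No, v is not the weak derivative of u.

u(x) = -x**2 + 2*x - 2, classical derivative u'(x) = 2 - 2*x.
φ(x) = sin(πx/2), so φ'(x) = π*cos(π*x/2)/2.
Note φ(0) = φ(2) = 0, so the boundary term u·φ vanishes.
LHS = ∫_0^2 u(x) φ'(x) dx = ∫_0^2 (-π*x^2*cos(π*x/2)/2 + π*x*cos(π*x/2) - π*cos(π*x/2)) dx. Term by term:
  ∫_0^2 -π*cos(π*x/2) dx = 0;  ∫_0^2 π*x*cos(π*x/2) dx = -8/π;  ∫_0^2 -π*x^2*cos(π*x/2)/2 dx = 8/π.
Sum: 0 − 8/π + 8/π = 0.
So LHS = 0.
∫_0^2 v(x) φ(x) dx = ∫_0^2 (-2*x*sin(π*x/2) + 3*sin(π*x/2)) dx. Term by term:
  ∫_0^2 3*sin(π*x/2) dx = 12/π;  ∫_0^2 -2*x*sin(π*x/2) dx = -8/π.
Sum: 12/π − 8/π = 4/π.
So RHS = -∫_0^2 v(x) φ(x) dx = -4/π.
LHS − RHS = 4/π ≠ 0, so the identity fails.
(For a valid weak derivative the identity must hold for EVERY test function, in particular this one. The failure shows v is NOT the weak derivative of u.)
Correct weak derivative would be u'(x) = 2 - 2*x.


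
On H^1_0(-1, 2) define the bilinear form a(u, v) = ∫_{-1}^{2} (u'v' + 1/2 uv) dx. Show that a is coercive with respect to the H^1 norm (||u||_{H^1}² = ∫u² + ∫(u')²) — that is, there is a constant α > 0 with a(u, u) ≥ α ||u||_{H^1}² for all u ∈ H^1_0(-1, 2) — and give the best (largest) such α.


α = (9/2 + π^2)/(9 + π^2)

Coercivity of a(·,·) on H^1_0(-1, 2) means a(u, u) ≥ α ||u||_{H^1}² for every u ∈ H^1_0.
The interval has length L = 3, and Poincaré/coercivity depend only on L. Here a(u, u) = ∫(u')² + (1/2)·∫u².
Here 0 < c = 1/2 < 1. The condition a(u,u) ≥ α||u||_{H^1}² reads (1−α)∫(u')² ≥ (α−c)∫u². Any admissible α is ≤ 1 (rapidly oscillating u have ∫u²/∫(u')² → 0), and α = 1 would force 0 ≥ (1−c)∫u², impossible since c < 1; so 1−α > 0. By the sharp Poincaré inequality on H^1_0 of an interval of length L, ∫(u')² ≥ (π/L)²∫u² with equality for the first sine mode sin(π(x−x₀)/L) (x₀ the left endpoint), so the inequality holds for all u iff (1−α)(π/L)² ≥ α − c, i.e. α ≤ ((π/L)² + c)/((π/L)² + 1) = (1 + c(L/π)²)/(1 + (L/π)²). With (π/L)² = π^2/9 and c = 1/2, the largest admissible constant is α = ((π/L)² + c)/((π/L)² + 1).
Simplifying, α = (9/2 + π^2)/(9 + π^2).


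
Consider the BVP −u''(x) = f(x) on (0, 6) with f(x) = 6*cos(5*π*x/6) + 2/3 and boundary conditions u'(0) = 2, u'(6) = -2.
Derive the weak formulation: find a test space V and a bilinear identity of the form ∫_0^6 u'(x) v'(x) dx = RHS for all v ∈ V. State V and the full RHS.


V = H^1(0, 6) (v unrestricted at boundary; u is determined up to an additive constant); weak form: ∫_0^6 u'v' dx = ∫_0^6 (6*cos(5*π*x/6) + 2/3) v dx − 2·v(6) − 2·v(0) for all v ∈ V.

Multiply both sides by a test function v and integrate from 0 to 6:
  ∫_0^6 −u''(x) v(x) dx = ∫_0^6 f(x) v(x) dx.
Integrate the LHS by parts once:
  ∫_0^6 −u'' v dx = −[u'(x) v(x)]_0^6 + ∫_0^6 u'(x) v'(x) dx.
Thus ∫_0^6 u'(x) v'(x) dx = ∫_0^6 f(x) v(x) dx + [u'(x) v(x)]_0^6.
Choose V so that boundary terms are either known or forced to vanish.
u has inhomogeneous Neumann u'(0) = 2, u'(6) = -2. [u' v]_0^6 = (-2)·v(6) − (2)·v(0) = − 2·v(6) − 2·v(0). Take V = H^1(0, 6); boundary term becomes part of RHS.
Weak formulation: find u (satisfying any essential BC) such that ∫_0^6 u'(x) v'(x) dx = ∫_0^6 f v dx − 2·v(6) − 2·v(0) for all v ∈ V (Neumann data are natural BCs: they enter the RHS as boundary terms).
Substituting f(x) = 6*cos(5*π*x/6) + 2/3, the right-hand side is ∫_0^6 (6*cos(5*π*x/6) + 2/3) v dx − 2·v(6) − 2·v(0).
Compatibility check (pure Neumann): taking v ≡ 1 ∈ V gives 0 = ∫_0^6 f dx + (-2) − (2), i.e. ∫_0^6 f dx must equal u'(0) − u'(6) = 4. Indeed ∫_0^6 (6*cos(5*π*x/6) + 2/3) dx = 4, so the data are compatible. The solution is then unique only up to an additive constant (fix it e.g. by requiring ∫_0^6 u dx = 0).


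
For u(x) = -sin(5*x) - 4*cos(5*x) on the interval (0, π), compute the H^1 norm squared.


||u||_{H^1(0,π)}^2 = 221*π

u'(x) = 20*sin(5*x) - 5*cos(5*x).
Expand u² and (u')² and integrate term by term on (0, π), using: for integers n ≥ 1, ∫_0^π sin²(nx) dx = ∫_0^π cos²(nx) dx = π/2; for n ≠ n', ∫_0^π sin(nx)sin(n'x) dx = ∫_0^π cos(nx)cos(n'x) dx = 0; and by product-to-sum, ∫_0^π sin(nx)cos(n'x) dx = ½∫_0^π [sin((n+n')x) + sin((n−n')x)] dx, which is 0 when n+n' is even and 2n/(n²−n'²) when n+n' is odd (it need not vanish on (0, π)).
  u² squared terms: (-1)²·∫sin(5x)² dx = 1·π/2 = π/2;  (-4)²·∫cos(5x)² dx = 16·π/2 = 8*π.
  u² cross terms: 2·(-1)·(-4)·∫sin(5x)·cos(5x) dx = 8·(0) = 0.
  So ∫_0^π u² dx = π/2 + 8*π + 0 = 17*π/2.
  (u')² squared terms: (-5)²·∫cos(5x)² dx = 25·π/2 = 25*π/2;  (20)²·∫sin(5x)² dx = 400·π/2 = 200*π.
  (u')² cross terms: 2·(-5)·(20)·∫cos(5x)·sin(5x) dx = -200·(0) = 0.
  So ∫_0^π (u')² dx = 25*π/2 + 200*π + 0 = 425*π/2.
||u||_{H^1}^2 = (17*π/2) + (425*π/2) = 221*π.


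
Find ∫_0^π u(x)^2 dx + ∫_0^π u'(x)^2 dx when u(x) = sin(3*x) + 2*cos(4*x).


||u||_{H^1(0,π)}^2 = -408/7 + 39*π

u'(x) = -8*sin(4*x) + 3*cos(3*x).
Expand u² and (u')² and integrate term by term on (0, π), using: for integers n ≥ 1, ∫_0^π sin²(nx) dx = ∫_0^π cos²(nx) dx = π/2; for n ≠ n', ∫_0^π sin(nx)sin(n'x) dx = ∫_0^π cos(nx)cos(n'x) dx = 0; and by product-to-sum, ∫_0^π sin(nx)cos(n'x) dx = ½∫_0^π [sin((n+n')x) + sin((n−n')x)] dx, which is 0 when n+n' is even and 2n/(n²−n'²) when n+n' is odd (it need not vanish on (0, π)).
  u² squared terms: (2)²·∫cos(4x)² dx = 4·π/2 = 2*π;  (1)²·∫sin(3x)² dx = 1·π/2 = π/2.
  u² cross terms: 2·(2)·(1)·∫cos(4x)·sin(3x) dx = 4·(-6/7) = -24/7.
  So ∫_0^π u² dx = 2*π + π/2 − 24/7 = -24/7 + 5*π/2.
  (u')² squared terms: (-8)²·∫sin(4x)² dx = 64·π/2 = 32*π;  (3)²·∫cos(3x)² dx = 9·π/2 = 9*π/2.
  (u')² cross terms: 2·(-8)·(3)·∫sin(4x)·cos(3x) dx = -48·(8/7) = -384/7.
  So ∫_0^π (u')² dx = 32*π + 9*π/2 − 384/7 = -384/7 + 73*π/2.
||u||_{H^1}^2 = (-24/7 + 5*π/2) + (-384/7 + 73*π/2) = -408/7 + 39*π.


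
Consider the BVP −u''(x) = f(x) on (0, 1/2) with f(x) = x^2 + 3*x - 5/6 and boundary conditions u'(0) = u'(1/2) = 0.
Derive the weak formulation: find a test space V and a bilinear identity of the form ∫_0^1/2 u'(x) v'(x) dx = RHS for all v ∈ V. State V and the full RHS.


V = H^1(0, 1/2) (no boundary constraint on v; u is determined up to an additive constant); weak form: ∫_0^1/2 u'v' dx = ∫_0^1/2 (x^2 + 3*x - 5/6) v dx for all v ∈ V.

Multiply both sides by a test function v and integrate from 0 to 1/2:
  ∫_0^1/2 −u''(x) v(x) dx = ∫_0^1/2 f(x) v(x) dx.
Integrate the LHS by parts once:
  ∫_0^1/2 −u'' v dx = −[u'(x) v(x)]_0^1/2 + ∫_0^1/2 u'(x) v'(x) dx.
Thus ∫_0^1/2 u'(x) v'(x) dx = ∫_0^1/2 f(x) v(x) dx + [u'(x) v(x)]_0^1/2.
Choose V so that boundary terms are either known or forced to vanish.
u has homogeneous Neumann: u'(0) = u'(1/2) = 0. So [u' v]_0^1/2 = 0·v(1/2) − 0·v(0) = 0 for any v; take V = H^1(0, 1/2).
Weak formulation: find u (satisfying any essential BC) such that ∫_0^1/2 u'(x) v'(x) dx = ∫_0^1/2 f v dx for all v ∈ V (homogeneous Neumann, so boundary terms vanish).
Substituting f(x) = x^2 + 3*x - 5/6, the right-hand side is ∫_0^1/2 (x^2 + 3*x - 5/6) v dx.
Compatibility check (pure Neumann): taking v ≡ 1 ∈ V gives 0 = ∫_0^1/2 f dx + (0) − (0), i.e. ∫_0^1/2 f dx must equal u'(0) − u'(1/2) = 0. Indeed ∫_0^1/2 (x^2 + 3*x - 5/6) dx = 0, so the data are compatible. The solution is then unique only up to an additive constant (fix it e.g. by requiring ∫_0^1/2 u dx = 0).


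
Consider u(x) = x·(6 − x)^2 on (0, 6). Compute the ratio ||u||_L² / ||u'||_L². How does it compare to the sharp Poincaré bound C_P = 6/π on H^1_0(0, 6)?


||u||_L² / ||u'||_L² = 3*sqrt(14)/7 < C_P = 6/π.

u(x) = x·(6 − x)^2, so u'(x) = 3*(x - 6)*(x - 2).
u(x) = x·(6 − x)^2 vanishes at x = 0 and x = 6, so u ∈ H^1_0(0, 6). Differentiate via the product rule and integrate the resulting polynomials term by term.
  ∫_0^6 u² dx = ∫_0^6 (x^6 - 24*x^5 + 216*x^4 - 864*x^3 + 1296*x^2) dx. Term by term:
    ∫_0^6 x^6 dx = 279936/7;  ∫_0^6 -24*x^5 dx = -186624;  ∫_0^6 216*x^4 dx = 1679616/5;
    ∫_0^6 -864*x^3 dx = -279936;  ∫_0^6 1296*x^2 dx = 93312.
  Sum: 279936/7 − 186624 + 1679616/5 − 279936 + 93312 = 93312/35.
  ∫_0^6 (u')² dx = ∫_0^6 (9*x^4 - 144*x^3 + 792*x^2 - 1728*x + 1296) dx. Term by term:
    ∫_0^6 9*x^4 dx = 69984/5;  ∫_0^6 -144*x^3 dx = -46656;  ∫_0^6 792*x^2 dx = 57024;
    ∫_0^6 -1728*x dx = -31104;  ∫_0^6 1296 dx = 7776.
  Sum: 69984/5 − 46656 + 57024 − 31104 + 7776 = 5184/5.
∫_0^6 u² dx = 93312/35, so ||u||_L² = 216*sqrt(70)/35.
∫_0^6 (u')² dx = 5184/5, so ||u'||_L² = 72*sqrt(5)/5.
Ratio ||u||_L² / ||u'||_L² = 3*sqrt(14)/7.
Sharp Poincaré constant on H^1_0(0, 6) is C_P = L/π = 6/π, achieved by sin(π/6·x).
A polynomial bump cannot attain the sharp Poincaré constant (only the first sine eigenfunction does), so the ratio is strictly less than C_P, consistent with ||u||_L² ≤ C_P ||u'||_L².


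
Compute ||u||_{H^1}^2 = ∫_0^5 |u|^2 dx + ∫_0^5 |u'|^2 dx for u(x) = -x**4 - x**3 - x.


||u||_{H^1}^2 = 146294135/252

The H^1 norm (squared) on an interval (0, L) is
  ||u||_{H^1}^2 = ∫_0^L u(x)^2 dx + ∫_0^L u'(x)^2 dx.
Compute u'(x) = -4*x**3 - 3*x**2 - 1.
Then u(x)^2 = x**8 + 2*x**7 + x**6 + 2*x**5 + 2*x**4 + x**2 and u'(x)^2 = 16*x**6 + 24*x**5 + 9*x**4 + 8*x**3 + 6*x**2 + 1.
Integrate each monomial from 0 to 5 using ∫_0^5 c·x^n dx = c·5^(n+1)/(n+1):
  ∫_0^5 u(x)^2 dx = ∫_0^5 (x^8 + 2*x^7 + x^6 + 2*x^5 + 2*x^4 + x^2) dx. Term by term:
    ∫_0^5 x^8 dx = 1953125/9;  ∫_0^5 2*x^7 dx = 390625/4;  ∫_0^5 x^6 dx = 78125/7;
    ∫_0^5 2*x^5 dx = 15625/3;  ∫_0^5 2*x^4 dx = 1250;  ∫_0^5 x^2 dx = 125/3.
  Sum: 1953125/9 + 390625/4 + 78125/7 + 15625/3 + 1250 + 125/3 = 83747375/252.
  ∫_0^5 u'(x)^2 dx = ∫_0^5 (16*x^6 + 24*x^5 + 9*x^4 + 8*x^3 + 6*x^2 + 1) dx. Term by term:
    ∫_0^5 16*x^6 dx = 1250000/7;  ∫_0^5 24*x^5 dx = 62500;  ∫_0^5 9*x^4 dx = 5625;
    ∫_0^5 8*x^3 dx = 1250;  ∫_0^5 6*x^2 dx = 250;  ∫_0^5 1 dx = 5.
  Sum: 1250000/7 + 62500 + 5625 + 1250 + 250 + 5 = 1737410/7.
Adding: ||u||_{H^1}^2 = 83747375/252 + 1737410/7 = 146294135/252.


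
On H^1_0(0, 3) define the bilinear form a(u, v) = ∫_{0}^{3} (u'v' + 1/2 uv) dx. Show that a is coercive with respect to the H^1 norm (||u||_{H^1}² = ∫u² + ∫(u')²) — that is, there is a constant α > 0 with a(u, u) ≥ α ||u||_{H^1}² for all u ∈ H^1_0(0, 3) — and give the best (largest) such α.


α = (9/2 + π^2)/(9 + π^2)

Coercivity of a(·,·) on H^1_0(0, 3) means a(u, u) ≥ α ||u||_{H^1}² for every u ∈ H^1_0.
The interval has length L = 3, and Poincaré/coercivity depend only on L. Here a(u, u) = ∫(u')² + (1/2)·∫u².
Here 0 < c = 1/2 < 1. The condition a(u,u) ≥ α||u||_{H^1}² reads (1−α)∫(u')² ≥ (α−c)∫u². Any admissible α is ≤ 1 (rapidly oscillating u have ∫u²/∫(u')² → 0), and α = 1 would force 0 ≥ (1−c)∫u², impossible since c < 1; so 1−α > 0. By the sharp Poincaré inequality on H^1_0 of an interval of length L, ∫(u')² ≥ (π/L)²∫u² with equality for the first sine mode sin(π(x−x₀)/L) (x₀ the left endpoint), so the inequality holds for all u iff (1−α)(π/L)² ≥ α − c, i.e. α ≤ ((π/L)² + c)/((π/L)² + 1) = (1 + c(L/π)²)/(1 + (L/π)²). With (π/L)² = π^2/9 and c = 1/2, the largest admissible constant is α = ((π/L)² + c)/((π/L)² + 1).
Simplifying, α = (9/2 + π^2)/(9 + π^2).


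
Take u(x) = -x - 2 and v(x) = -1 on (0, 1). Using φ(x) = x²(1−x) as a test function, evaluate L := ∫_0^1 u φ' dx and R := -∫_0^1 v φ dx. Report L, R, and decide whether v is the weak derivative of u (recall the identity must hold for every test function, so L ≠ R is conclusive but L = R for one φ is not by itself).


LHS = 1/12, RHS = 1/12. Yes, v = u' weakly.

u(x) = -x - 2, classical derivative u'(x) = -1.
φ(x) = x²(1−x), so φ'(x) = x*(2 - 3*x).
Note φ(0) = φ(1) = 0, so the boundary term u·φ vanishes.
LHS = ∫_0^1 u(x) φ'(x) dx = ∫_0^1 (3*x^3 + 4*x^2 - 4*x) dx. Term by term:
  ∫_0^1 3*x^3 dx = 3/4;  ∫_0^1 4*x^2 dx = 4/3;  ∫_0^1 -4*x dx = -2.
Sum: 3/4 + 4/3 − 2 = 1/12.
So LHS = 1/12.
∫_0^1 v(x) φ(x) dx = ∫_0^1 (x^3 - x^2) dx. Term by term:
  ∫_0^1 x^3 dx = 1/4;  ∫_0^1 -x^2 dx = -1/3.
Sum: 1/4 − 1/3 = -1/12.
So RHS = -∫_0^1 v(x) φ(x) dx = 1/12.
LHS = RHS, so the identity holds for this test φ.
Moreover u is smooth here and v(x) = u'(x) = -1 pointwise, so the identity holds for every test function. Hence v is the weak derivative of u.


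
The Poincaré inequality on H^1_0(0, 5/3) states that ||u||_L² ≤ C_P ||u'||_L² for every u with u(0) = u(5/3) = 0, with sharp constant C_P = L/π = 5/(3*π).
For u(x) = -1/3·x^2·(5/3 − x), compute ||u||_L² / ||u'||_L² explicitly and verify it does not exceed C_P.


||u||_L² / ||u'||_L² = 5*sqrt(14)/42 < C_P = 5/(3*π).

u(x) = -1/3·x^2·(5/3 − x), so u'(x) = x*(9*x - 10)/9.
u(x) = -1/3·x^2·(5/3 − x) vanishes at x = 0 and x = 5/3, so u ∈ H^1_0(0, 5/3). Differentiate via the product rule and integrate the resulting polynomials term by term.
  ∫_0^5/3 u² dx = ∫_0^5/3 (x^6/9 - 10*x^5/27 + 25*x^4/81) dx. Term by term:
    ∫_0^5/3 x^6/9 dx = 78125/137781;  ∫_0^5/3 -10*x^5/27 dx = -78125/59049;  ∫_0^5/3 25*x^4/81 dx = 15625/19683.
  Sum: 78125/137781 − 78125/59049 + 15625/19683 = 15625/413343.
  ∫_0^5/3 (u')² dx = ∫_0^5/3 (x^4 - 20*x^3/9 + 100*x^2/81) dx. Term by term:
    ∫_0^5/3 x^4 dx = 625/243;  ∫_0^5/3 -20*x^3/9 dx = -3125/729;  ∫_0^5/3 100*x^2/81 dx = 12500/6561.
  Sum: 625/243 − 3125/729 + 12500/6561 = 1250/6561.
∫_0^5/3 u² dx = 15625/413343, so ||u||_L² = 125*sqrt(7)/1701.
∫_0^5/3 (u')² dx = 1250/6561, so ||u'||_L² = 25*sqrt(2)/81.
Ratio ||u||_L² / ||u'||_L² = 5*sqrt(14)/42.
Sharp Poincaré constant on H^1_0(0, 5/3) is C_P = L/π = 5/(3*π), achieved by sin(3*π/5·x).
A polynomial bump cannot attain the sharp Poincaré constant (only the first sine eigenfunction does), so the ratio is strictly less than C_P, consistent with ||u||_L² ≤ C_P ||u'||_L².


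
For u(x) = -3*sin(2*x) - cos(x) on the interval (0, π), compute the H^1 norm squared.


||u||_{H^1(0,π)}^2 = 16 + 47*π/2

u'(x) = sin(x) - 6*cos(2*x).
Expand u² and (u')² and integrate term by term on (0, π), using: for integers n ≥ 1, ∫_0^π sin²(nx) dx = ∫_0^π cos²(nx) dx = π/2; for n ≠ n', ∫_0^π sin(nx)sin(n'x) dx = ∫_0^π cos(nx)cos(n'x) dx = 0; and by product-to-sum, ∫_0^π sin(nx)cos(n'x) dx = ½∫_0^π [sin((n+n')x) + sin((n−n')x)] dx, which is 0 when n+n' is even and 2n/(n²−n'²) when n+n' is odd (it need not vanish on (0, π)).
  u² squared terms: (-1)²·∫cos(x)² dx = 1·π/2 = π/2;  (-3)²·∫sin(2x)² dx = 9·π/2 = 9*π/2.
  u² cross terms: 2·(-1)·(-3)·∫cos(x)·sin(2x) dx = 6·(4/3) = 8.
  So ∫_0^π u² dx = π/2 + 9*π/2 + 8 = 8 + 5*π.
  (u')² squared terms: (-6)²·∫cos(2x)² dx = 36·π/2 = 18*π;  (1)²·∫sin(x)² dx = 1·π/2 = π/2.
  (u')² cross terms: 2·(-6)·(1)·∫cos(2x)·sin(x) dx = -12·(-2/3) = 8.
  So ∫_0^π (u')² dx = 18*π + π/2 + 8 = 8 + 37*π/2.
||u||_{H^1}^2 = (8 + 5*π) + (8 + 37*π/2) = 16 + 47*π/2.


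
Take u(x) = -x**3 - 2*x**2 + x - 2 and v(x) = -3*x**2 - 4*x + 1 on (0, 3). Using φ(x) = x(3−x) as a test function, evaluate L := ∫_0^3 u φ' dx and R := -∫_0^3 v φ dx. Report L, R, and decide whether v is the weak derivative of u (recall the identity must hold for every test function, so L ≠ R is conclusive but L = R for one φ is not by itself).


LHS = 1179/20, RHS = 1179/20. Yes, v = u' weakly.

u(x) = -x**3 - 2*x**2 + x - 2, classical derivative u'(x) = -3*x**2 - 4*x + 1.
φ(x) = x(3−x), so φ'(x) = 3 - 2*x.
Note φ(0) = φ(3) = 0, so the boundary term u·φ vanishes.
LHS = ∫_0^3 u(x) φ'(x) dx = ∫_0^3 (2*x^4 + x^3 - 8*x^2 + 7*x - 6) dx. Term by term:
  ∫_0^3 2*x^4 dx = 486/5;  ∫_0^3 x^3 dx = 81/4;  ∫_0^3 -8*x^2 dx = -72;
  ∫_0^3 7*x dx = 63/2;  ∫_0^3 -6 dx = -18.
Sum: 486/5 + 81/4 − 72 + 63/2 − 18 = 1179/20.
So LHS = 1179/20.
∫_0^3 v(x) φ(x) dx = ∫_0^3 (3*x^4 - 5*x^3 - 13*x^2 + 3*x) dx. Term by term:
  ∫_0^3 3*x^4 dx = 729/5;  ∫_0^3 -5*x^3 dx = -405/4;  ∫_0^3 -13*x^2 dx = -117;
  ∫_0^3 3*x dx = 27/2.
Sum: 729/5 − 405/4 − 117 + 27/2 = -1179/20.
So RHS = -∫_0^3 v(x) φ(x) dx = 1179/20.
LHS = RHS, so the identity holds for this test φ.
Moreover u is smooth here and v(x) = u'(x) = -3*x**2 - 4*x + 1 pointwise, so the identity holds for every test function. Hence v is the weak derivative of u.


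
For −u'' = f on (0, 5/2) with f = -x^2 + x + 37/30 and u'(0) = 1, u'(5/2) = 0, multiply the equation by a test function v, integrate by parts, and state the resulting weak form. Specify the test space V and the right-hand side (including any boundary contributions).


V = H^1(0, 5/2) (v unrestricted at boundary; u is determined up to an additive constant); weak form: ∫_0^5/2 u'v' dx = ∫_0^5/2 (-x^2 + x + 37/30) v dx − v(0) for all v ∈ V.

Multiply both sides by a test function v and integrate from 0 to 5/2:
  ∫_0^5/2 −u''(x) v(x) dx = ∫_0^5/2 f(x) v(x) dx.
Integrate the LHS by parts once:
  ∫_0^5/2 −u'' v dx = −[u'(x) v(x)]_0^5/2 + ∫_0^5/2 u'(x) v'(x) dx.
Thus ∫_0^5/2 u'(x) v'(x) dx = ∫_0^5/2 f(x) v(x) dx + [u'(x) v(x)]_0^5/2.
Choose V so that boundary terms are either known or forced to vanish.
u has inhomogeneous Neumann u'(0) = 1, u'(5/2) = 0. [u' v]_0^5/2 = (0)·v(5/2) − (1)·v(0) = − v(0). Take V = H^1(0, 5/2); boundary term becomes part of RHS.
Weak formulation: find u (satisfying any essential BC) such that ∫_0^5/2 u'(x) v'(x) dx = ∫_0^5/2 f v dx − v(0) for all v ∈ V (Neumann data are natural BCs: they enter the RHS as boundary terms).
Substituting f(x) = -x^2 + x + 37/30, the right-hand side is ∫_0^5/2 (-x^2 + x + 37/30) v dx − v(0).
Compatibility check (pure Neumann): taking v ≡ 1 ∈ V gives 0 = ∫_0^5/2 f dx + (0) − (1), i.e. ∫_0^5/2 f dx must equal u'(0) − u'(5/2) = 1. Indeed ∫_0^5/2 (-x^2 + x + 37/30) dx = 1, so the data are compatible. The solution is then unique only up to an additive constant (fix it e.g. by requiring ∫_0^5/2 u dx = 0).


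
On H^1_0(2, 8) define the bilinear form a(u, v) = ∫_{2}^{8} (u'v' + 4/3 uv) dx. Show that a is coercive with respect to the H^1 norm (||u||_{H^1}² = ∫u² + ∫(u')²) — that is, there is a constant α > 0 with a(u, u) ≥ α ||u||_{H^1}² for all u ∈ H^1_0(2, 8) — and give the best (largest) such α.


α = 1

Coercivity of a(·,·) on H^1_0(2, 8) means a(u, u) ≥ α ||u||_{H^1}² for every u ∈ H^1_0.
The interval has length L = 6, and Poincaré/coercivity depend only on L. Here a(u, u) = ∫(u')² + (4/3)·∫u².
Here c = 4/3 ≥ 1, so a(u,u) = ∫(u')² + c∫u² ≥ ∫(u')² + ∫u² = ||u||_{H^1}², i.e. α = 1 works. No larger α is possible: a(u,u) ≥ α||u||_{H^1}² means (1−α)∫(u')² ≥ (α−c)∫u², and for the modes u_n = sin(nπ(x−x₀)/L) (x₀ the left endpoint) one has ∫u_n²/∫(u_n')² = (L/(nπ))² → 0, so a(u_n,u_n)/||u_n||_{H^1}² → 1. Hence the optimal constant is α = 1.
Therefore α = 1.


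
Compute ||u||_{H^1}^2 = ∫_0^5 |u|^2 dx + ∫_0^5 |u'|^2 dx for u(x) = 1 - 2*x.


||u||_{H^1}^2 = 425/3

The H^1 norm (squared) on an interval (0, L) is
  ||u||_{H^1}^2 = ∫_0^L u(x)^2 dx + ∫_0^L u'(x)^2 dx.
Compute u'(x) = -2.
Then u(x)^2 = 4*x**2 - 4*x + 1 and u'(x)^2 = 4.
Integrate each monomial from 0 to 5 using ∫_0^5 c·x^n dx = c·5^(n+1)/(n+1):
  ∫_0^5 u(x)^2 dx = ∫_0^5 (4*x^2 - 4*x + 1) dx. Term by term:
    ∫_0^5 4*x^2 dx = 500/3;  ∫_0^5 -4*x dx = -50;  ∫_0^5 1 dx = 5.
  Sum: 500/3 − 50 + 5 = 365/3.
  ∫_0^5 u'(x)^2 dx = ∫_0^5 (4) dx. Term by term:
    ∫_0^5 4 dx = 20.
Adding: ||u||_{H^1}^2 = 365/3 + 20 = 425/3.


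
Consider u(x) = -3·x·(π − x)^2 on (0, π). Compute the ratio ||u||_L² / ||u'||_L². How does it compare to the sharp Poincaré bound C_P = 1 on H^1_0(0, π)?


||u||_L² / ||u'||_L² = sqrt(14)*π/14 < C_P = 1.

u(x) = -3·x·(π − x)^2, so u'(x) = 3*(π - 3*x)*(x - π).
u(x) = -3·x·(π − x)^2 vanishes at x = 0 and x = π, so u ∈ H^1_0(0, π). Differentiate via the product rule and integrate the resulting polynomials term by term.
  ∫_0^π u² dx = ∫_0^π (9*x^6 - 36*π*x^5 + 54*π^2*x^4 - 36*π^3*x^3 + 9*π^4*x^2) dx. Term by term:
    ∫_0^π 9*x^6 dx = 9*π^7/7;  ∫_0^π -36*π*x^5 dx = -6*π^7;  ∫_0^π 54*π^2*x^4 dx = 54*π^7/5;
    ∫_0^π -36*π^3*x^3 dx = -9*π^7;  ∫_0^π 9*π^4*x^2 dx = 3*π^7.
  Sum: 9*π^7/7 − 6*π^7 + 54*π^7/5 − 9*π^7 + 3*π^7 = 3*π^7/35.
  ∫_0^π (u')² dx = ∫_0^π (81*x^4 - 216*π*x^3 + 198*π^2*x^2 - 72*π^3*x + 9*π^4) dx. Term by term:
    ∫_0^π 81*x^4 dx = 81*π^5/5;  ∫_0^π -216*π*x^3 dx = -54*π^5;  ∫_0^π 198*π^2*x^2 dx = 66*π^5;
    ∫_0^π -72*π^3*x dx = -36*π^5;  ∫_0^π 9*π^4 dx = 9*π^5.
  Sum: 81*π^5/5 − 54*π^5 + 66*π^5 − 36*π^5 + 9*π^5 = 6*π^5/5.
∫_0^π u² dx = 3*π^7/35, so ||u||_L² = sqrt(105)*π^(7/2)/35.
∫_0^π (u')² dx = 6*π^5/5, so ||u'||_L² = sqrt(30)*π^(5/2)/5.
Ratio ||u||_L² / ||u'||_L² = sqrt(14)*π/14.
Sharp Poincaré constant on H^1_0(0, π) is C_P = L/π = 1, achieved by sin(x).
A polynomial bump cannot attain the sharp Poincaré constant (only the first sine eigenfunction does), so the ratio is strictly less than C_P, consistent with ||u||_L² ≤ C_P ||u'||_L².


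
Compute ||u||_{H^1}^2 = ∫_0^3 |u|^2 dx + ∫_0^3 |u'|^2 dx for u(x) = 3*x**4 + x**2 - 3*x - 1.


||u||_{H^1}^2 = 4548081/70

The H^1 norm (squared) on an interval (0, L) is
  ||u||_{H^1}^2 = ∫_0^L u(x)^2 dx + ∫_0^L u'(x)^2 dx.
Compute u'(x) = 12*x**3 + 2*x - 3.
Then u(x)^2 = 9*x**8 + 6*x**6 - 18*x**5 - 5*x**4 - 6*x**3 + 7*x**2 + 6*x + 1 and u'(x)^2 = 144*x**6 + 48*x**4 - 72*x**3 + 4*x**2 - 12*x + 9.
Integrate each monomial from 0 to 3 using ∫_0^3 c·x^n dx = c·3^(n+1)/(n+1):
  ∫_0^3 u(x)^2 dx = ∫_0^3 (9*x^8 + 6*x^6 - 18*x^5 - 5*x^4 - 6*x^3 + 7*x^2 + 6*x + 1) dx. Term by term:
    ∫_0^3 9*x^8 dx = 19683;  ∫_0^3 6*x^6 dx = 13122/7;  ∫_0^3 -18*x^5 dx = -2187;
    ∫_0^3 -5*x^4 dx = -243;  ∫_0^3 -6*x^3 dx = -243/2;  ∫_0^3 7*x^2 dx = 63;
    ∫_0^3 6*x dx = 27;  ∫_0^3 1 dx = 3.
  Sum: 19683 + 13122/7 − 2187 − 243 − 243/2 + 63 + 27 + 3 = 267387/14.
  ∫_0^3 u'(x)^2 dx = ∫_0^3 (144*x^6 + 48*x^4 - 72*x^3 + 4*x^2 - 12*x + 9) dx. Term by term:
    ∫_0^3 144*x^6 dx = 314928/7;  ∫_0^3 48*x^4 dx = 11664/5;  ∫_0^3 -72*x^3 dx = -1458;
    ∫_0^3 4*x^2 dx = 36;  ∫_0^3 -12*x dx = -54;  ∫_0^3 9 dx = 27.
  Sum: 314928/7 + 11664/5 − 1458 + 36 − 54 + 27 = 1605573/35.
Adding: ||u||_{H^1}^2 = 267387/14 + 1605573/35 = 4548081/70.
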